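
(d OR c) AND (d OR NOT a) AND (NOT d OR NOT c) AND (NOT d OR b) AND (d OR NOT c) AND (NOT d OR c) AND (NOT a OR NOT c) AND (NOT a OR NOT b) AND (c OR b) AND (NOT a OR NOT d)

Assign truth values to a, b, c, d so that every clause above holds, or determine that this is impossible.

Case d = true:
Unit clause (NOT c) forces c = false.
But (c) is also a unit clause — contradiction.
So d must be the other value — set d = false.
Unit clause (c) forces c = true.
But (NOT c) is also a unit clause — contradiction.
Both values of d lead to a conflict.

UNSATISFIABLE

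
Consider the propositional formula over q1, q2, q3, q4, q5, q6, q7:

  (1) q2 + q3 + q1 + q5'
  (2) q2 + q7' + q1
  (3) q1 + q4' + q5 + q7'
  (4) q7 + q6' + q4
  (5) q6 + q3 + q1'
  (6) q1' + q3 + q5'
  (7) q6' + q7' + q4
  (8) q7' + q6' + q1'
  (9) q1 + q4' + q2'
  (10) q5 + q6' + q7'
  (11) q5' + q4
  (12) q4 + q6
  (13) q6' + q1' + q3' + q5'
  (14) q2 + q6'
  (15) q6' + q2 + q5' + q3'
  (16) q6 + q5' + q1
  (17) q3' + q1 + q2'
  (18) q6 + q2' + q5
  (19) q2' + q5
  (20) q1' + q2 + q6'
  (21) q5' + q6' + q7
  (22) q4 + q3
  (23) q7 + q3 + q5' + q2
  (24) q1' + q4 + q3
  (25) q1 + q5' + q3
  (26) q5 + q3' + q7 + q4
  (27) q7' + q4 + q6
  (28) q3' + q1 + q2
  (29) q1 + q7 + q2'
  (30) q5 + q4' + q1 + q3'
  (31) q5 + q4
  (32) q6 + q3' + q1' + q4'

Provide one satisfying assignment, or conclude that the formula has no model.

q1 ↦ 0,  q2 ↦ 0,  q3 ↦ 0,  q4 ↦ 1,  q5 ↦ 0,  q6 ↦ 0,  q7 ↦ 0

Suppose q5 = 0.
The clause (q2') is unit, so q2 = 0.
The clause (q6') is unit, so q6 = 0.
The clause (q4) is unit, so q4 = 1.
Suppose q7 = 0.
Suppose q3 = 0.
The clause (q1') is unit, so q1 = 0.
All clauses are satisfied.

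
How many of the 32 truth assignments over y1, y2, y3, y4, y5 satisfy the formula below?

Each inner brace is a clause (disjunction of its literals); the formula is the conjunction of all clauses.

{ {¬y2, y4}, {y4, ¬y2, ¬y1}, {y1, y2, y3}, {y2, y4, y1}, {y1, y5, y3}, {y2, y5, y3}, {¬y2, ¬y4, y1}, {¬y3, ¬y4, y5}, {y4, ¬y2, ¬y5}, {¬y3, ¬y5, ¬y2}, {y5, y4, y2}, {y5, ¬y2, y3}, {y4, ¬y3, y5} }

There are 2^5 = 32 truth assignments over (y1, y2, y3, y4, y5).
Split on y4. With y4 = True, the clauses containing y4 are satisfied and ¬y4 drops from the rest; 4 of the 2^4 = 16 assignments to the other variables satisfy what remains.
With y4 = False, by the same count on the reduced clause set, 2 assignments work.
(One model: y1=F, y2=F, y3=T, y4=T, y5=T.)
Total: 4 + 2 = 6.

6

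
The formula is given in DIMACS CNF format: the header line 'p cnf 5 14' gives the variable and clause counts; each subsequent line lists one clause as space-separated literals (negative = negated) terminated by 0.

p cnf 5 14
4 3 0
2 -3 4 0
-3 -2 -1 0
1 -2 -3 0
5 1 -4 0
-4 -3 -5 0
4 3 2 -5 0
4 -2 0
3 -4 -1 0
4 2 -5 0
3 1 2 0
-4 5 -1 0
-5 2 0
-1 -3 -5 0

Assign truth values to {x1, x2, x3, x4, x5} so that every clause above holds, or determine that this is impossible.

x1 ↦ False,  x2 ↦ True,  x3 ↦ False,  x4 ↦ True,  x5 ↦ True

Branch on x4: set x4 = True.
Branch on x5: set x5 = True.
From the singleton clause (¬x3), x3 = False.
From the singleton clause (¬x1), x1 = False.
From the singleton clause (x2), x2 = True.
This assignment satisfies each clause.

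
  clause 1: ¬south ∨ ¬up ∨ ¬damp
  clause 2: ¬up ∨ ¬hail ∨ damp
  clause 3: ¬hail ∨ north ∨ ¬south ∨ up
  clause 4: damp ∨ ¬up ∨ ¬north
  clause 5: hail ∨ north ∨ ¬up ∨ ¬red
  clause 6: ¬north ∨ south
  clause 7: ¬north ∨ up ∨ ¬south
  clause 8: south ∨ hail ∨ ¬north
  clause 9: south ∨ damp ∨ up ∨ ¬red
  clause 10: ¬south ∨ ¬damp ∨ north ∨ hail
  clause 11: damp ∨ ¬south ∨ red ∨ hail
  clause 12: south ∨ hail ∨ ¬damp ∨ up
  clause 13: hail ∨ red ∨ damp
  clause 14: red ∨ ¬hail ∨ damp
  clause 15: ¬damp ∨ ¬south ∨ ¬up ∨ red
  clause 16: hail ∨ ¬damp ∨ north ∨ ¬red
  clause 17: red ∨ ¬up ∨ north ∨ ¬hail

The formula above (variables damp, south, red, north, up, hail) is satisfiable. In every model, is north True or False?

Suppose north = True.
(south) alone gives south = True.
(up) alone gives up = True.
(¬damp) alone gives damp = False.
Now (damp) is unsatisfied and unit — conflict.
So every satisfying assignment has north = False.

False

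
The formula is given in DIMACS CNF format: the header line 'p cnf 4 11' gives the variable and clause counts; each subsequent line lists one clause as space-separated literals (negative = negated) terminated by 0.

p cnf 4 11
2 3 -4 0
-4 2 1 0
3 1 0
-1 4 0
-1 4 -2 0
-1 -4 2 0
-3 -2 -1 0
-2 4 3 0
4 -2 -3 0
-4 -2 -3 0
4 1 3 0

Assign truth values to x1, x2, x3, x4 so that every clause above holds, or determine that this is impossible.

Try x3 = False.
From the singleton clause (x1), x1 = True.
From the singleton clause (x4), x4 = True.
From the singleton clause (x2), x2 = True.
All clauses are satisfied.

x1=True,  x2=True,  x3=False,  x4=True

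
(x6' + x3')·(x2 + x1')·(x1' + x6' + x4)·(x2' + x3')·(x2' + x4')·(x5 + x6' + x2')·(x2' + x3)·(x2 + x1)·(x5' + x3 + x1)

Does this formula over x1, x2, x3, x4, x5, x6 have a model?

Branch on x6: set x6 = 0.
Branch on x2: set x2 = 1.
From the singleton clause (x3'), x3 = 0.
Now (x3) is unsatisfied and unit — conflict.
That branch fails; take x2 = 0 instead.
From the singleton clause (x1'), x1 = 0.
Now (x1) is unsatisfied and unit — conflict.
Either choice for x2 ends in contradiction.
That branch fails; take x6 = 1 instead.
From the singleton clause (x3'), x3 = 0.
From the singleton clause (x2'), x2 = 0.
From the singleton clause (x1'), x1 = 0.
Now (x1) is unsatisfied and unit — conflict.
Either choice for x6 ends in contradiction.
No assignment satisfies every clause.

No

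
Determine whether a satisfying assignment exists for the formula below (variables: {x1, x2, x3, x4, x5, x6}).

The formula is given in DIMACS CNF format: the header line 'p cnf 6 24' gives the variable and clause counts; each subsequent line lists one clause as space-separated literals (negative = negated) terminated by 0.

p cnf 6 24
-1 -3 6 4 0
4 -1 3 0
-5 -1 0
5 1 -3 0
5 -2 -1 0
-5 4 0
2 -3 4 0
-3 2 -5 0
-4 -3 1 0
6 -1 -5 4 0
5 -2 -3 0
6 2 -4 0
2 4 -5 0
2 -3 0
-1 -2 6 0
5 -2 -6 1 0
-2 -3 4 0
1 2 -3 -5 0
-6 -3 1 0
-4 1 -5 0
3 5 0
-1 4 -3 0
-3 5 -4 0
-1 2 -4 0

Unsatisfiable

Suppose x5 = False.
Unit clause (x3) forces x3 = True.
Unit clause (x1) forces x1 = True.
Unit clause (¬x2) forces x2 = False.
Now (x2) is unsatisfied and unit — conflict.
Undo x5 and try x5 = True.
Unit clause (¬x1) forces x1 = False.
Unit clause (x4) forces x4 = True.
Now (¬x4) is unsatisfied and unit — conflict.
Either choice for x5 ends in contradiction.
No assignment satisfies every clause.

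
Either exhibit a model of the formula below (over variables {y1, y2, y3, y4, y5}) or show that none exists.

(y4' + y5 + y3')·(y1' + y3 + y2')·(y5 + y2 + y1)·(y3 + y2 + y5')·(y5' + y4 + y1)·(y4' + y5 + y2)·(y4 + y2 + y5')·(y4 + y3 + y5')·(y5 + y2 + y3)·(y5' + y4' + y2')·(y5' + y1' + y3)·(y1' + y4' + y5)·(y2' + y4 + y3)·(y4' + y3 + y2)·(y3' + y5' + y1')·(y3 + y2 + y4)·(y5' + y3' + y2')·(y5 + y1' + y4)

Suppose y4 = 1.
Suppose y5 = 1.
From the singleton clause (y2'), y2 = 0.
From the singleton clause (y3), y3 = 1.
From the singleton clause (y1'), y1 = 0.
Every clause now holds.

y1 ↦ 0, y2 ↦ 0, y3 ↦ 1, y4 ↦ 1, y5 ↦ 1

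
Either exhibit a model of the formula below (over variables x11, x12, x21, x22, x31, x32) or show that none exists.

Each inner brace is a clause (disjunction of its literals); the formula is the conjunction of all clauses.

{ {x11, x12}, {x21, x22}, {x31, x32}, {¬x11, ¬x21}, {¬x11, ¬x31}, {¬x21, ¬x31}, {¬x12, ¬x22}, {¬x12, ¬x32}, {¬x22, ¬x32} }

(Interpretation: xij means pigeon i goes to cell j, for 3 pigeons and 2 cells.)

Branch on x11: set x11 = True.
Unit clause (¬x21) forces x21 = False.
Unit clause (x22) forces x22 = True.
Unit clause (¬x31) forces x31 = False.
Unit clause (x32) forces x32 = True.
That conflicts with the unit clause (¬x32).
Undo x11 and try x11 = False.
Unit clause (x12) forces x12 = True.
Unit clause (¬x22) forces x22 = False.
Unit clause (x21) forces x21 = True.
Unit clause (¬x31) forces x31 = False.
Unit clause (x32) forces x32 = True.
That conflicts with the unit clause (¬x32).
Either choice for x11 ends in contradiction.

UNSATISFIABLE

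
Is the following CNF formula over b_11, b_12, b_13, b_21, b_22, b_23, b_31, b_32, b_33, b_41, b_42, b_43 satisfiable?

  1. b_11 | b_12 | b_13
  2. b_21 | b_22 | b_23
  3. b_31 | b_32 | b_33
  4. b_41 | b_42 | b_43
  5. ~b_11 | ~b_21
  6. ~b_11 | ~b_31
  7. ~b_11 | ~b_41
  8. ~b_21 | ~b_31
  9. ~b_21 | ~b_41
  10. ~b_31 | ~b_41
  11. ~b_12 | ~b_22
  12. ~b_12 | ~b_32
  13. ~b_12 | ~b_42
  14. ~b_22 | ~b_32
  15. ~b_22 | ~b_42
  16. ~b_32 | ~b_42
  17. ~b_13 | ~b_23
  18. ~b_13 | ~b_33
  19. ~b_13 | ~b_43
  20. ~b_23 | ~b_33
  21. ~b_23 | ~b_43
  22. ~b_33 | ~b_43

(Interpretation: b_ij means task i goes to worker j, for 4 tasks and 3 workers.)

No, unsatisfiable

Case b_11 = 0:
Case b_12 = 1:
(~b_22) alone gives b_22 = 0.
(~b_32) alone gives b_32 = 0.
(~b_42) alone gives b_42 = 0.
Case b_21 = 1:
(~b_31) alone gives b_31 = 0.
(b_33) alone gives b_33 = 1.
(~b_41) alone gives b_41 = 0.
(b_43) alone gives b_43 = 1.
That conflicts with the unit clause (~b_43).
So b_21 must be the other value — set b_21 = 0.
(b_23) alone gives b_23 = 1.
(~b_13) alone gives b_13 = 0.
(~b_33) alone gives b_33 = 0.
(b_31) alone gives b_31 = 1.
(~b_41) alone gives b_41 = 0.
(b_43) alone gives b_43 = 1.
That conflicts with the unit clause (~b_43).
Both values of b_21 lead to a conflict.
So b_12 must be the other value — set b_12 = 0.
(b_13) alone gives b_13 = 1.
(~b_23) alone gives b_23 = 0.
(~b_33) alone gives b_33 = 0.
(~b_43) alone gives b_43 = 0.
Case b_21 = 1:
(~b_31) alone gives b_31 = 0.
(b_32) alone gives b_32 = 1.
(~b_41) alone gives b_41 = 0.
(b_42) alone gives b_42 = 1.
That conflicts with the unit clause (~b_42).
So b_21 must be the other value — set b_21 = 0.
(b_22) alone gives b_22 = 1.
(~b_32) alone gives b_32 = 0.
(b_31) alone gives b_31 = 1.
(~b_41) alone gives b_41 = 0.
(b_42) alone gives b_42 = 1.
That conflicts with the unit clause (~b_42).
Both values of b_21 lead to a conflict.
Both values of b_12 lead to a conflict.
So b_11 must be the other value — set b_11 = 1.
(~b_21) alone gives b_21 = 0.
(~b_31) alone gives b_31 = 0.
(~b_41) alone gives b_41 = 0.
Case b_22 = 1:
(~b_12) alone gives b_12 = 0.
(~b_32) alone gives b_32 = 0.
(b_33) alone gives b_33 = 1.
(~b_42) alone gives b_42 = 0.
(b_43) alone gives b_43 = 1.
That conflicts with the unit clause (~b_43).
So b_22 must be the other value — set b_22 = 0.
(b_23) alone gives b_23 = 1.
(~b_13) alone gives b_13 = 0.
(~b_33) alone gives b_33 = 0.
(b_32) alone gives b_32 = 1.
(~b_12) alone gives b_12 = 0.
(~b_42) alone gives b_42 = 0.
(b_43) alone gives b_43 = 1.
That conflicts with the unit clause (~b_43).
Both values of b_22 lead to a conflict.
Both values of b_11 lead to a conflict.
No assignment satisfies every clause.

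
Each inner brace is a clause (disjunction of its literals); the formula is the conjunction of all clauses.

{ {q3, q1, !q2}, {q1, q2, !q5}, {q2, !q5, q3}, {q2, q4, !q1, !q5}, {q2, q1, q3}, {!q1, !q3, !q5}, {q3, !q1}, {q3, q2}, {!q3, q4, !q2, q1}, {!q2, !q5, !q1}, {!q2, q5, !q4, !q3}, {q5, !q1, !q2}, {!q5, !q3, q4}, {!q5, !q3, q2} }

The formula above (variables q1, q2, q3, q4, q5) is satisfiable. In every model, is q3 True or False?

True

Suppose q3 = false.
Unit clause (!q1) forces q1 = false.
Unit clause (!q2) forces q2 = false.
But (q2) is also a unit clause — contradiction.
So every satisfying assignment has q3 = True.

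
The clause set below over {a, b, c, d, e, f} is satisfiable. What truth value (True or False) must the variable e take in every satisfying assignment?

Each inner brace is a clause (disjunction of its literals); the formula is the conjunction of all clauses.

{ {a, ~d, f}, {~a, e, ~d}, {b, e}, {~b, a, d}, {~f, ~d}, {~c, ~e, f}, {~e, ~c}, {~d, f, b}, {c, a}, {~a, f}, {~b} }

True

Suppose e = 0.
Unit clause (b) forces b = 1.
But (~b) is also a unit clause — contradiction.
So every satisfying assignment has e = True.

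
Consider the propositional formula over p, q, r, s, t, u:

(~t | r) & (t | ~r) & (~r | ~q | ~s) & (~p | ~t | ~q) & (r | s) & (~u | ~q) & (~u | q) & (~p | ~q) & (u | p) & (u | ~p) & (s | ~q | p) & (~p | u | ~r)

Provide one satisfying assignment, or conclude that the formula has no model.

Suppose t = 0.
From the singleton clause (~r), r = 0.
From the singleton clause (s), s = 1.
Suppose u = 0.
From the singleton clause (p), p = 1.
That conflicts with the unit clause (~p).
That branch fails; take u = 1 instead.
From the singleton clause (~q), q = 0.
That conflicts with the unit clause (q).
Both values of u lead to a conflict.
That branch fails; take t = 1 instead.
From the singleton clause (r), r = 1.
Suppose q = 0.
From the singleton clause (~u), u = 0.
From the singleton clause (p), p = 1.
That conflicts with the unit clause (~p).
That branch fails; take q = 1 instead.
From the singleton clause (~s), s = 0.
From the singleton clause (~p), p = 0.
That conflicts with the unit clause (p).
Both values of q lead to a conflict.
Both values of t lead to a conflict.

UNSATISFIABLE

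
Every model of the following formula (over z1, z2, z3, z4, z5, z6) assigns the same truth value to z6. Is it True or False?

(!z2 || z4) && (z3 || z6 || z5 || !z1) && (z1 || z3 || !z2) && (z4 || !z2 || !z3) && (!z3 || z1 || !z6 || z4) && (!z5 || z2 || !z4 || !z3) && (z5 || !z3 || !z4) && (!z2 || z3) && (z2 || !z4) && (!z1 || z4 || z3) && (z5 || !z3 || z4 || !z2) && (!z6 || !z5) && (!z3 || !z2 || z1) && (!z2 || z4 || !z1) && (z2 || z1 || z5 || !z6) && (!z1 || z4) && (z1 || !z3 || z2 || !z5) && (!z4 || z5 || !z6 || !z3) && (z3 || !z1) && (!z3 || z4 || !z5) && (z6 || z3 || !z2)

Suppose z6 = true.
From the singleton clause (!z5), z5 = false.
Try z2 = false.
From the singleton clause (!z4), z4 = false.
From the singleton clause (z1), z1 = true.
That conflicts with the unit clause (!z1).
Undo z2 and try z2 = true.
From the singleton clause (z4), z4 = true.
From the singleton clause (!z3), z3 = false.
That conflicts with the unit clause (z3).
Either choice for z2 ends in contradiction.
So every satisfying assignment has z6 = False.

False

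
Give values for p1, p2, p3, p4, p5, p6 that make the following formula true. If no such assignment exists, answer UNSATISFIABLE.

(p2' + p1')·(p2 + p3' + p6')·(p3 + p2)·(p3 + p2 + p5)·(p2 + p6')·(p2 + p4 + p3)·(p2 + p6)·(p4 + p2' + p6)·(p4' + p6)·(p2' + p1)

UNSATISFIABLE

Branch on p2: set p2 = 0.
From the singleton clause (p3), p3 = 1.
From the singleton clause (p6'), p6 = 0.
But (p6) is also a unit clause — contradiction.
Undo p2 and try p2 = 1.
From the singleton clause (p1'), p1 = 0.
But (p1) is also a unit clause — contradiction.
Neither p2 = 1 nor p2 = 0 works.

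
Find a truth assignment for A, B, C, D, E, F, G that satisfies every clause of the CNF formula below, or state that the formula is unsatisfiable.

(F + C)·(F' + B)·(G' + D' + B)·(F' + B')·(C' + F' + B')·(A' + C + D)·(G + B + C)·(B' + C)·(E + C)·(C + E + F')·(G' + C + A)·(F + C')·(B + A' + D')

Suppose F = 1.
The clause (B) is unit, so B = 1.
That conflicts with the unit clause (B').
Backtrack on F: now try F = 0.
The clause (C) is unit, so C = 1.
That conflicts with the unit clause (C').
Either choice for F ends in contradiction.

UNSATISFIABLE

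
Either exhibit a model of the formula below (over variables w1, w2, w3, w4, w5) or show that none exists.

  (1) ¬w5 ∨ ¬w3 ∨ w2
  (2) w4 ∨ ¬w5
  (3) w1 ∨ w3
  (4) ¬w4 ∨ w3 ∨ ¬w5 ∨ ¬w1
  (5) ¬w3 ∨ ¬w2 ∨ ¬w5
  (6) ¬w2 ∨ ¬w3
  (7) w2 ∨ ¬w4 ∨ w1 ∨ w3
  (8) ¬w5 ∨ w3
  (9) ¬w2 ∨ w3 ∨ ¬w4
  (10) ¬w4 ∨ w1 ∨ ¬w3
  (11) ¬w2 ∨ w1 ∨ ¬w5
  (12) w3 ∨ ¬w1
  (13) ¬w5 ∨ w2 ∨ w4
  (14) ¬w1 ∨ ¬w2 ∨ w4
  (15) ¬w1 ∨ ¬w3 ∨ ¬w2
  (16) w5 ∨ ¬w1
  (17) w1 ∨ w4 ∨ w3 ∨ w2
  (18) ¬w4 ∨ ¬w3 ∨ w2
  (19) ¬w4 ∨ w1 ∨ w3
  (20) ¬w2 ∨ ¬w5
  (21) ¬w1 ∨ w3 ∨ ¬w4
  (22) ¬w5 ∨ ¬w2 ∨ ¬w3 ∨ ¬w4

Suppose w4 = False.
The clause (¬w5) is unit, so w5 = False.
The clause (¬w1) is unit, so w1 = False.
The clause (w3) is unit, so w3 = True.
The clause (¬w2) is unit, so w2 = False.
All clauses are satisfied.

w1: False,  w2: False,  w3: True,  w4: False,  w5: False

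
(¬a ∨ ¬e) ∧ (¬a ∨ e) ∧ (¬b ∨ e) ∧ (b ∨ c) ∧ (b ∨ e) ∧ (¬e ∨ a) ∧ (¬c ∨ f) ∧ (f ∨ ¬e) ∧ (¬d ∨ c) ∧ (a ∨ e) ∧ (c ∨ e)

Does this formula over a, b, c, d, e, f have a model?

No

Try a = False.
Unit clause (¬e) forces e = False.
But (e) is also a unit clause — contradiction.
Backtrack on a: now try a = True.
Unit clause (¬e) forces e = False.
But (e) is also a unit clause — contradiction.
Either choice for a ends in contradiction.
No assignment satisfies every clause.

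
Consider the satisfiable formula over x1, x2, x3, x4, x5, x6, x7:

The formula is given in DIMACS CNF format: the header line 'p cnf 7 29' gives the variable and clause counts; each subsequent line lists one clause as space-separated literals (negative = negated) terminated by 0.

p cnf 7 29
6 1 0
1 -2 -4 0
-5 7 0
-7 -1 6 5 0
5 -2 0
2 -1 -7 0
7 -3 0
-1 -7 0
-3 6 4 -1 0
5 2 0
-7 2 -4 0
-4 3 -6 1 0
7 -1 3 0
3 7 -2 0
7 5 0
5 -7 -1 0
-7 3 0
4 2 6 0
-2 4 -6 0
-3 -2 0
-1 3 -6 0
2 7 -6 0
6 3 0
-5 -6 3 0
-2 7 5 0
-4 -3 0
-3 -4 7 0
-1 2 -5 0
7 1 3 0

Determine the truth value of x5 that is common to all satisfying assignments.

True

Suppose x5 = False.
The clause (¬x2) is unit, so x2 = False.
But (x2) is also a unit clause — contradiction.
So every satisfying assignment has x5 = True.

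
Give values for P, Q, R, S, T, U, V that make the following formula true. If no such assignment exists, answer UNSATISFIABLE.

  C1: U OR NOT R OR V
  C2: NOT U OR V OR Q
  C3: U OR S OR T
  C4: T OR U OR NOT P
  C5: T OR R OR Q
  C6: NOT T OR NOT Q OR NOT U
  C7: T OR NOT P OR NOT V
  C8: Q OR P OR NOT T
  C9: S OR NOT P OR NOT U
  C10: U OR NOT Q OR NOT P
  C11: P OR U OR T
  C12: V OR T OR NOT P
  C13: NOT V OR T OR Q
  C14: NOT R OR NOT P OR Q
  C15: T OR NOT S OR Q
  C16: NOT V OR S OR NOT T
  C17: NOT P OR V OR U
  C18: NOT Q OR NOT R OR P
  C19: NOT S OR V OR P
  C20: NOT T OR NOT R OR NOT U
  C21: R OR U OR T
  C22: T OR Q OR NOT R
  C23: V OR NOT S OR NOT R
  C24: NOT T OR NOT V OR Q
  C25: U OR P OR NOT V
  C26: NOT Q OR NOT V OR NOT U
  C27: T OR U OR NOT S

Case U = false:
Case R = false:
From the singleton clause (T), T = true.
Case Q = true:
From the singleton clause (NOT P), P = false.
From the singleton clause (NOT V), V = false.
From the singleton clause (NOT S), S = false.
This assignment satisfies each clause.

P=false; Q=true; R=false; S=false; T=true; U=false; V=false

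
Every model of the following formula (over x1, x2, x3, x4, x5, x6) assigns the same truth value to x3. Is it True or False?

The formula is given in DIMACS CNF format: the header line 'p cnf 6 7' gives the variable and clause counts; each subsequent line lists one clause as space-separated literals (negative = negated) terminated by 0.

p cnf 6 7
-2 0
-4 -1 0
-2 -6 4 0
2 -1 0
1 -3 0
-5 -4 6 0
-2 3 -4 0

False

Suppose x3 = True.
Unit clause (¬x2) forces x2 = False.
Unit clause (¬x1) forces x1 = False.
Now (x1) is unsatisfied and unit — conflict.
So every satisfying assignment has x3 = False.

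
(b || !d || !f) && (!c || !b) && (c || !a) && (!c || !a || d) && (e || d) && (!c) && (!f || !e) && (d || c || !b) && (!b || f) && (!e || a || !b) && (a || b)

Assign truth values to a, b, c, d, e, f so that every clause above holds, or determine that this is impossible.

(!c) alone gives c = false.
(!a) alone gives a = false.
(b) alone gives b = true.
(d) alone gives d = true.
(f) alone gives f = true.
(!e) alone gives e = false.
All clauses are satisfied.

a: false; b: true; c: false; d: true; e: false; f: true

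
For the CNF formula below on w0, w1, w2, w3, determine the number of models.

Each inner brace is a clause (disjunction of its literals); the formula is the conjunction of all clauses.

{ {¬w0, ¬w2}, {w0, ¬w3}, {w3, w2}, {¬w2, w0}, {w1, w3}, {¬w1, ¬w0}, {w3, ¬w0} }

There are 2^4 = 16 truth assignments over (w0, w1, w2, w3).
Check each against the 7 clauses (columns in the order w0, w1, w2, w3):
  F F F F  ✗ fails (w3 ∨ w2)
  F F F T  ✗ fails (w0 ∨ ¬w3)
  F F T F  ✗ fails (¬w2 ∨ w0)
  F F T T  ✗ fails (w0 ∨ ¬w3)
  F T F F  ✗ fails (w3 ∨ w2)
  F T F T  ✗ fails (w0 ∨ ¬w3)
  F T T F  ✗ fails (¬w2 ∨ w0)
  F T T T  ✗ fails (w0 ∨ ¬w3)
  T F F F  ✗ fails (w3 ∨ w2)
  T F F T  ✓ satisfies all
  T F T F  ✗ fails (¬w0 ∨ ¬w2)
  T F T T  ✗ fails (¬w0 ∨ ¬w2)
  T T F F  ✗ fails (w3 ∨ w2)
  T T F T  ✗ fails (¬w1 ∨ ¬w0)
  T T T F  ✗ fails (¬w0 ∨ ¬w2)
  T T T T  ✗ fails (¬w0 ∨ ¬w2)
1 of the 16 rows is a model.

1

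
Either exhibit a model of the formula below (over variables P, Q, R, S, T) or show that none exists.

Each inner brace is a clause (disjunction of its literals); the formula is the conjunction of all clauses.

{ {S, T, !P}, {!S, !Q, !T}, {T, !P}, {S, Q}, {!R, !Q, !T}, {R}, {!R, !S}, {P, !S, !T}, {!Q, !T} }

From the singleton clause (R), R = true.
From the singleton clause (!S), S = false.
From the singleton clause (Q), Q = true.
From the singleton clause (!T), T = false.
From the singleton clause (!P), P = false.
This assignment satisfies each clause.

P=false; Q=true; R=true; S=false; T=false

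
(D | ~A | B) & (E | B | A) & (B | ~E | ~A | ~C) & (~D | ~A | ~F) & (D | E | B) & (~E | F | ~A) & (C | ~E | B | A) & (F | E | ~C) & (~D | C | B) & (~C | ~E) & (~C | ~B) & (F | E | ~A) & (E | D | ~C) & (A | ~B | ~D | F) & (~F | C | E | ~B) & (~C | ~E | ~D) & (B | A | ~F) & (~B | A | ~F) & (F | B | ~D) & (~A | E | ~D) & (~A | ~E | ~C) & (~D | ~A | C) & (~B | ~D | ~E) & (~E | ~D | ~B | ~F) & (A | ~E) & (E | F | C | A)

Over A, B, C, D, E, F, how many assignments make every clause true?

There are 2^6 = 64 truth assignments over (A, B, C, D, E, F).
Split on B. With B = 1, the clauses containing B are satisfied and ~B drops from the rest; 1 of the 2^5 = 32 assignments to the other variables satisfy what remains.
With B = 0, by the same count on the reduced clause set, 0 assignments work.
Total: 1 + 0 = 1.

1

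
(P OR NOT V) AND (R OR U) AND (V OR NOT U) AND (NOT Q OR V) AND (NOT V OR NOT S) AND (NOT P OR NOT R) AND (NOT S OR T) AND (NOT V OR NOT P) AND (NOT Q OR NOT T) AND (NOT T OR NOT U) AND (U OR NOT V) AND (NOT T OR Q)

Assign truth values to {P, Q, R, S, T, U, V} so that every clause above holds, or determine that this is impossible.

P ↦ false; Q ↦ false; R ↦ true; S ↦ false; T ↦ false; U ↦ false; V ↦ false

Suppose P = false.
Unit clause (NOT V) forces V = false.
Unit clause (NOT U) forces U = false.
Unit clause (R) forces R = true.
Unit clause (NOT Q) forces Q = false.
Unit clause (NOT T) forces T = false.
Unit clause (NOT S) forces S = false.
This assignment satisfies each clause.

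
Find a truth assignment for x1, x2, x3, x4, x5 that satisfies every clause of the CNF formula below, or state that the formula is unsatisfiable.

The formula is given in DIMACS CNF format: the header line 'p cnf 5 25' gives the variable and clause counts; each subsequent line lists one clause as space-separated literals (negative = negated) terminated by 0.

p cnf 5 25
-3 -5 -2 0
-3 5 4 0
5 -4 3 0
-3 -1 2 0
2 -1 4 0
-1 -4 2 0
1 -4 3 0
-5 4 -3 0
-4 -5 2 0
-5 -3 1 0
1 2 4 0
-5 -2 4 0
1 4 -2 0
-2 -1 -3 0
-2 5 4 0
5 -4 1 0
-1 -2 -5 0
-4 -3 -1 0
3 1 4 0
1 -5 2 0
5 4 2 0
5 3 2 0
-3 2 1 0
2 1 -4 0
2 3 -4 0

Branch on x3: set x3 = False.
Branch on x5: set x5 = True.
Branch on x1: set x1 = True.
The clause (¬x2) is unit, so x2 = False.
The clause (x4) is unit, so x4 = True.
Now (¬x4) is unsatisfied and unit — conflict.
So x1 must be the other value — set x1 = False.
The clause (¬x4) is unit, so x4 = False.
Now (x4) is unsatisfied and unit — conflict.
Neither x1 = True nor x1 = False works.
So x5 must be the other value — set x5 = False.
The clause (¬x4) is unit, so x4 = False.
The clause (¬x2) is unit, so x2 = False.
Now (x2) is unsatisfied and unit — conflict.
Neither x5 = True nor x5 = False works.
So x3 must be the other value — set x3 = True.
Branch on x5: set x5 = False.
The clause (x4) is unit, so x4 = True.
The clause (x1) is unit, so x1 = True.
Now (¬x1) is unsatisfied and unit — conflict.
So x5 must be the other value — set x5 = True.
The clause (¬x2) is unit, so x2 = False.
The clause (¬x1) is unit, so x1 = False.
Now (x1) is unsatisfied and unit — conflict.
Neither x5 = True nor x5 = False works.
Neither x3 = True nor x3 = False works.

UNSATISFIABLE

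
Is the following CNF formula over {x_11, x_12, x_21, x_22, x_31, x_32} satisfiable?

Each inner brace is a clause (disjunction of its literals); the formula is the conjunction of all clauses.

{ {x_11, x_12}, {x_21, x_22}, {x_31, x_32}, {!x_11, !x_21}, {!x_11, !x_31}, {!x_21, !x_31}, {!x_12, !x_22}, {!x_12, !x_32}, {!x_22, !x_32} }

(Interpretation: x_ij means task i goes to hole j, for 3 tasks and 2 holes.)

Suppose x_11 = true.
(!x_21) alone gives x_21 = false.
(x_22) alone gives x_22 = true.
(!x_31) alone gives x_31 = false.
(x_32) alone gives x_32 = true.
But (!x_32) is also a unit clause — contradiction.
Backtrack on x_11: now try x_11 = false.
(x_12) alone gives x_12 = true.
(!x_22) alone gives x_22 = false.
(x_21) alone gives x_21 = true.
(!x_31) alone gives x_31 = false.
(x_32) alone gives x_32 = true.
But (!x_32) is also a unit clause — contradiction.
Neither x_11 = true nor x_11 = false works.
No assignment satisfies every clause.

No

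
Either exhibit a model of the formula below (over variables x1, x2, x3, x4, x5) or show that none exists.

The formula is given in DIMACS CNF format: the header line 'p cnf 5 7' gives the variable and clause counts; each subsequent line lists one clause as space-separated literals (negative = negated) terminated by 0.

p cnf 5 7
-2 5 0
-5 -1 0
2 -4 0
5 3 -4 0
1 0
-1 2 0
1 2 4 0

Unit clause (x1) forces x1 = True.
Unit clause (¬x5) forces x5 = False.
Unit clause (¬x2) forces x2 = False.
But (x2) is also a unit clause — contradiction.

UNSATISFIABLE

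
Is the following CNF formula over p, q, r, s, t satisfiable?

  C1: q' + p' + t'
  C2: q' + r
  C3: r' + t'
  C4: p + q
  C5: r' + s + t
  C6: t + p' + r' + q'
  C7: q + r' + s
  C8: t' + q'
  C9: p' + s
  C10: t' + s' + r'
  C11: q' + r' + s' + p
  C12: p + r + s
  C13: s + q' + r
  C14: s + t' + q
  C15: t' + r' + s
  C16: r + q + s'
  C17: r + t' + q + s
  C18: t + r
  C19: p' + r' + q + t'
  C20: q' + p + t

Yes

Case q = 0:
From the singleton clause (p), p = 1.
From the singleton clause (s), s = 1.
From the singleton clause (r), r = 1.
From the singleton clause (t'), t = 0.
All clauses are satisfied.
A satisfying assignment: p=1; q=0; r=1; s=1; t=0.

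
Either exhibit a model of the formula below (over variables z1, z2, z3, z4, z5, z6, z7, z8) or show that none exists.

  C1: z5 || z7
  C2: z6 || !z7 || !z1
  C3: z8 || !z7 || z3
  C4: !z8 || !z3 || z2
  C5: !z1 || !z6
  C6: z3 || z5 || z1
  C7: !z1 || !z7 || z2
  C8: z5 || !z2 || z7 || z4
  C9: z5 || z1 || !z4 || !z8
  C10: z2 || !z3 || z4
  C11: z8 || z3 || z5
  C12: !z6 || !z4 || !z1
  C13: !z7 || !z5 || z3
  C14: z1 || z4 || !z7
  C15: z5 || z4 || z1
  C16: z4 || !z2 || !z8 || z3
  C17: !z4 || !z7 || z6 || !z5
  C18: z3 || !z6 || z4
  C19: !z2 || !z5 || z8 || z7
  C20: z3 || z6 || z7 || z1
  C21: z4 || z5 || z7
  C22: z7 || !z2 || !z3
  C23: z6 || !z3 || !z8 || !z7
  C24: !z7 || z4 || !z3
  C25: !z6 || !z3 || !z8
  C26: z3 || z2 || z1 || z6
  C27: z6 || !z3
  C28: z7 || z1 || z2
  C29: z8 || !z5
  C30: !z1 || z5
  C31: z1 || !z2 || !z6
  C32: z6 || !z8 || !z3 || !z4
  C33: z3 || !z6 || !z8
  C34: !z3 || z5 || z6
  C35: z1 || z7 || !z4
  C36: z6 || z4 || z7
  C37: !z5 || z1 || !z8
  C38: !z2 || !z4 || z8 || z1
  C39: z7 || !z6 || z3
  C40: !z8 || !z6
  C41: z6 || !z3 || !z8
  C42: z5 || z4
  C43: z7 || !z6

z1: true,  z2: true,  z3: false,  z4: true,  z5: true,  z6: false,  z7: false,  z8: true

Suppose z5 = true.
Unit clause (z8) forces z8 = true.
Unit clause (z1) forces z1 = true.
Unit clause (!z6) forces z6 = false.
Unit clause (!z7) forces z7 = false.
Unit clause (!z3) forces z3 = false.
Unit clause (z4) forces z4 = true.
No clause remains; z2 is free.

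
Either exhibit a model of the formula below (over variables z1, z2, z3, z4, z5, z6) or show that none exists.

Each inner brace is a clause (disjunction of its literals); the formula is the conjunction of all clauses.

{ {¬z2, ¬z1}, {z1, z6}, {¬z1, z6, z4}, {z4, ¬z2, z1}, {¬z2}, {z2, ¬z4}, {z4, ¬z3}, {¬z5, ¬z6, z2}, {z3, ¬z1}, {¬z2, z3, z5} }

z1: False; z2: False; z3: False; z4: False; z5: False; z6: True

(¬z2) alone gives z2 = False.
(¬z4) alone gives z4 = False.
(¬z3) alone gives z3 = False.
(¬z1) alone gives z1 = False.
(z6) alone gives z6 = True.
(¬z5) alone gives z5 = False.
This assignment satisfies each clause.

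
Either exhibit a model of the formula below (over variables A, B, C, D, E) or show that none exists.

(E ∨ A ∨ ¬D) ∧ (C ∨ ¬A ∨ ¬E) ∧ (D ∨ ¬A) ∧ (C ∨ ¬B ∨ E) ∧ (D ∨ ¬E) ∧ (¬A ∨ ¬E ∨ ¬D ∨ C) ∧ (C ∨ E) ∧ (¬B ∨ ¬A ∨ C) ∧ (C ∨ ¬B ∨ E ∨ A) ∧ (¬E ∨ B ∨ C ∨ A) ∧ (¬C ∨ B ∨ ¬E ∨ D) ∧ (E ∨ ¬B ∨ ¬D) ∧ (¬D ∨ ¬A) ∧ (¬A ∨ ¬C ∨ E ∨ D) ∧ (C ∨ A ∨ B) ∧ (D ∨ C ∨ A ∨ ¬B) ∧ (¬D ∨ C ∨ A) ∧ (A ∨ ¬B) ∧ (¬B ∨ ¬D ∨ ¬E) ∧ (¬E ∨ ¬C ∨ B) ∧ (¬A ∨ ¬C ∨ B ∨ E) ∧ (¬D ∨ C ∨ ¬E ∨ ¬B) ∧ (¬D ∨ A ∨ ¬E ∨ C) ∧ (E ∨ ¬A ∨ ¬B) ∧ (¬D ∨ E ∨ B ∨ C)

Try D = False.
The clause (¬A) is unit, so A = False.
The clause (¬E) is unit, so E = False.
The clause (C) is unit, so C = True.
The clause (¬B) is unit, so B = False.
This assignment satisfies each clause.

A ↦ False, B ↦ False, C ↦ True, D ↦ False, E ↦ False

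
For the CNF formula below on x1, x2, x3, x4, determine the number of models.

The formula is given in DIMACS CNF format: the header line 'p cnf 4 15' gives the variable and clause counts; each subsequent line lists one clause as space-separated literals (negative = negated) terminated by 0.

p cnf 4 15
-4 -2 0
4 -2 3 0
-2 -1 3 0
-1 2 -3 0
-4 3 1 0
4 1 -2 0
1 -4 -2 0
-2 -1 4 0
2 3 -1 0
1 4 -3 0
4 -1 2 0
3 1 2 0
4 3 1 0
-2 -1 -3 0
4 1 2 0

1

There are 2^4 = 16 truth assignments over (x1, x2, x3, x4).
Check each against the 15 clauses (columns in the order x1, x2, x3, x4):
  F F F F  ✗ fails (x3 ∨ x1 ∨ x2)
  F F F T  ✗ fails (¬x4 ∨ x3 ∨ x1)
  F F T F  ✗ fails (x1 ∨ x4 ∨ ¬x3)
  F F T T  ✓ satisfies all
  F T F F  ✗ fails (x4 ∨ ¬x2 ∨ x3)
  F T F T  ✗ fails (¬x4 ∨ ¬x2)
  F T T F  ✗ fails (x4 ∨ x1 ∨ ¬x2)
  F T T T  ✗ fails (¬x4 ∨ ¬x2)
  T F F F  ✗ fails (x2 ∨ x3 ∨ ¬x1)
  T F F T  ✗ fails (x2 ∨ x3 ∨ ¬x1)
  T F T F  ✗ fails (¬x1 ∨ x2 ∨ ¬x3)
  T F T T  ✗ fails (¬x1 ∨ x2 ∨ ¬x3)
  T T F F  ✗ fails (x4 ∨ ¬x2 ∨ x3)
  T T F T  ✗ fails (¬x4 ∨ ¬x2)
  T T T F  ✗ fails (¬x2 ∨ ¬x1 ∨ x4)
  T T T T  ✗ fails (¬x4 ∨ ¬x2)
1 of the 16 rows is a model.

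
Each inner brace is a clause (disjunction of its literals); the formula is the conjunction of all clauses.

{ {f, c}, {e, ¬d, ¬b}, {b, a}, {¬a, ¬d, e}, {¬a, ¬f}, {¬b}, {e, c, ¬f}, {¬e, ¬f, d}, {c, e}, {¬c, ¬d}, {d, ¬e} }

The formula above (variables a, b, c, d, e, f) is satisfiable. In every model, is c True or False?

Suppose c = False.
From the singleton clause (f), f = True.
From the singleton clause (¬a), a = False.
From the singleton clause (b), b = True.
Now (¬b) is unsatisfied and unit — conflict.
So every satisfying assignment has c = True.

True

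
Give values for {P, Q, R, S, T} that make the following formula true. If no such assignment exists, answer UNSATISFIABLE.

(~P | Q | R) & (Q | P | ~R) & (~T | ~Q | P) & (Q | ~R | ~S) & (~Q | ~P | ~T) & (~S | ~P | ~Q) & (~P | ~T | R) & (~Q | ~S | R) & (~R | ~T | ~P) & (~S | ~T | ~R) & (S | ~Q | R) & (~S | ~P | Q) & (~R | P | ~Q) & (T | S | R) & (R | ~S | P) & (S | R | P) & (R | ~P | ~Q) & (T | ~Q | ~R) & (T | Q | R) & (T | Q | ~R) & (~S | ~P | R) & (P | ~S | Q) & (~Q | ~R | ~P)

UNSATISFIABLE

Suppose P = 0.
Suppose Q = 1.
The clause (~T) is unit, so T = 0.
The clause (~R) is unit, so R = 0.
The clause (~S) is unit, so S = 0.
Now (S) is unsatisfied and unit — conflict.
So Q must be the other value — set Q = 0.
The clause (~R) is unit, so R = 0.
The clause (~S) is unit, so S = 0.
Now (S) is unsatisfied and unit — conflict.
Neither Q = 1 nor Q = 0 works.
So P must be the other value — set P = 1.
Suppose Q = 1.
The clause (~T) is unit, so T = 0.
The clause (~S) is unit, so S = 0.
The clause (R) is unit, so R = 1.
Now (~R) is unsatisfied and unit — conflict.
So Q must be the other value — set Q = 0.
The clause (R) is unit, so R = 1.
The clause (~S) is unit, so S = 0.
The clause (~T) is unit, so T = 0.
Now (T) is unsatisfied and unit — conflict.
Neither Q = 1 nor Q = 0 works.
Neither P = 1 nor P = 0 works.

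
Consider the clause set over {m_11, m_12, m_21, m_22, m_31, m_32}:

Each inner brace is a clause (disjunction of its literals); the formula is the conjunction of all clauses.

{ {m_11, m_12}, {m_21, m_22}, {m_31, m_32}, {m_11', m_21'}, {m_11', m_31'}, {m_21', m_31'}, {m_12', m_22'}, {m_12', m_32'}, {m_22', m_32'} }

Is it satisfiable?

Suppose m_11 = 1.
Unit clause (m_21') forces m_21 = 0.
Unit clause (m_22) forces m_22 = 1.
Unit clause (m_31') forces m_31 = 0.
Unit clause (m_32) forces m_32 = 1.
That conflicts with the unit clause (m_32').
Undo m_11 and try m_11 = 0.
Unit clause (m_12) forces m_12 = 1.
Unit clause (m_22') forces m_22 = 0.
Unit clause (m_21) forces m_21 = 1.
Unit clause (m_31') forces m_31 = 0.
Unit clause (m_32) forces m_32 = 1.
That conflicts with the unit clause (m_32').
Both values of m_11 lead to a conflict.
No assignment satisfies every clause.

No, unsatisfiable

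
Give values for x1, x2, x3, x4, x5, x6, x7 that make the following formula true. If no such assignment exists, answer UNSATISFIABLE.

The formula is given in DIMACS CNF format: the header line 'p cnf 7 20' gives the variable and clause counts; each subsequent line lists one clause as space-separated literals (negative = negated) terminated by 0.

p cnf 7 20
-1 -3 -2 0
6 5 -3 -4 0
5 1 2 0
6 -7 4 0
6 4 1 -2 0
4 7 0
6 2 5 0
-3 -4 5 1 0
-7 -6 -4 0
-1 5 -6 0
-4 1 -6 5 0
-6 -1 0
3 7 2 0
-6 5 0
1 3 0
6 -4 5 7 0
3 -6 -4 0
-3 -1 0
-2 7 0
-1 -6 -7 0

Try x4 = True.
Try x7 = True.
The clause (¬x6) is unit, so x6 = False.
Try x5 = False.
The clause (¬x3) is unit, so x3 = False.
The clause (x2) is unit, so x2 = True.
The clause (x1) is unit, so x1 = True.
Every clause now holds.

x1: True,  x2: True,  x3: False,  x4: True,  x5: False,  x6: False,  x7: True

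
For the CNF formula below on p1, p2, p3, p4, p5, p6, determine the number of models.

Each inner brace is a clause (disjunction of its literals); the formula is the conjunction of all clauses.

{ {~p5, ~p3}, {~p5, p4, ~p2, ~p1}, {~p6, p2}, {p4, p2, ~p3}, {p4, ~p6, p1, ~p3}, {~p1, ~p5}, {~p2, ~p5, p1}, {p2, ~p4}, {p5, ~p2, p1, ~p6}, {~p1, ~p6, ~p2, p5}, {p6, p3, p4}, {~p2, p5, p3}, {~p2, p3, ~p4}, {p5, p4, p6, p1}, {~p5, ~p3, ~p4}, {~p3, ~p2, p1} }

2

There are 2^6 = 64 truth assignments over (p1, p2, p3, p4, p5, p6).
Split on p5. With p5 = 1, the clauses containing p5 are satisfied and ~p5 drops from the rest; 0 of the 2^5 = 32 assignments to the other variables satisfy what remains.
With p5 = 0, by the same count on the reduced clause set, 2 assignments work.
(One model: p1=T, p2=T, p3=T, p4=F, p5=F, p6=F.)
Total: 0 + 2 = 2.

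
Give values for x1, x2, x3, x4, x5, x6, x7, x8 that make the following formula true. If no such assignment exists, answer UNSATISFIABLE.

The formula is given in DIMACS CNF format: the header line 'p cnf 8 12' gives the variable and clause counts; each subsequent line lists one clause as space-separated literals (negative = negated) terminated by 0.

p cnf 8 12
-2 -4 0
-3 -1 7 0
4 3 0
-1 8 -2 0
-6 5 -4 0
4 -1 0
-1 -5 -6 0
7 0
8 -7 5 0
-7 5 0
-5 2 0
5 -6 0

(x7) alone gives x7 = True.
(x5) alone gives x5 = True.
(x2) alone gives x2 = True.
(¬x4) alone gives x4 = False.
(x3) alone gives x3 = True.
(¬x1) alone gives x1 = False.
All clauses hold; x6, x8 can take either value.

x1 ↦ False; x2 ↦ True; x3 ↦ True; x4 ↦ False; x5 ↦ True; x6 ↦ True; x7 ↦ True; x8 ↦ True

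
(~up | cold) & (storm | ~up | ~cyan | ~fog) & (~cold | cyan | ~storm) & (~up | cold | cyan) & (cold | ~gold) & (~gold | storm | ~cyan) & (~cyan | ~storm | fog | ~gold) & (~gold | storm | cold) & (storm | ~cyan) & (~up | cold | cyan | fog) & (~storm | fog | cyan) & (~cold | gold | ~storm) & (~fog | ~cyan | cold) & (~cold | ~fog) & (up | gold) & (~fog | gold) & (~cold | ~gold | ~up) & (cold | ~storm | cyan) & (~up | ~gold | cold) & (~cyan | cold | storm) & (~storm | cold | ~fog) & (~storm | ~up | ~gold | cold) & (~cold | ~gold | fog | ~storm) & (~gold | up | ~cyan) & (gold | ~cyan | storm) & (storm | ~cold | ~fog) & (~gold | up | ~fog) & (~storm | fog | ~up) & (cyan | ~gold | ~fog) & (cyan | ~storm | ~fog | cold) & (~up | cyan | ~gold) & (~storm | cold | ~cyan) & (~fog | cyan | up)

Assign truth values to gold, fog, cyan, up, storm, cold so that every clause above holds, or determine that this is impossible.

gold: 0,  fog: 0,  cyan: 0,  up: 1,  storm: 0,  cold: 1

Try up = 1.
Unit clause (cold) forces cold = 1.
Unit clause (~fog) forces fog = 0.
Unit clause (~gold) forces gold = 0.
Unit clause (~storm) forces storm = 0.
Unit clause (~cyan) forces cyan = 0.
Every clause now holds.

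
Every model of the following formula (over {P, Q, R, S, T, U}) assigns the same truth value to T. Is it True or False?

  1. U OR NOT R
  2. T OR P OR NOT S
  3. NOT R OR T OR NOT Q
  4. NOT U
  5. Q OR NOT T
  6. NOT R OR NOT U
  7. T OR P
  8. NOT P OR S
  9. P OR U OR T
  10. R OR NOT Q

Suppose T = true.
(NOT U) alone gives U = false.
(NOT R) alone gives R = false.
(Q) alone gives Q = true.
Now (NOT Q) is unsatisfied and unit — conflict.
So every satisfying assignment has T = False.

False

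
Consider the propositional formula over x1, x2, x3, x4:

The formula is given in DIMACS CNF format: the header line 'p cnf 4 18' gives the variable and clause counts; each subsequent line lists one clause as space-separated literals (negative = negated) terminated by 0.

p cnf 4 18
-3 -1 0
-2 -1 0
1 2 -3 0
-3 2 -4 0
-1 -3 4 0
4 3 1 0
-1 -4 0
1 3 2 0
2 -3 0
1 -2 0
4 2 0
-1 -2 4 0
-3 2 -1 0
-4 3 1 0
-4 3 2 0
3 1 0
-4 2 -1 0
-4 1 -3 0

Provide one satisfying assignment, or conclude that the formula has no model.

Suppose x3 = False.
Unit clause (x1) forces x1 = True.
Unit clause (¬x2) forces x2 = False.
Unit clause (¬x4) forces x4 = False.
That conflicts with the unit clause (x4).
Backtrack on x3: now try x3 = True.
Unit clause (¬x1) forces x1 = False.
Unit clause (x2) forces x2 = True.
That conflicts with the unit clause (¬x2).
Both values of x3 lead to a conflict.

UNSATISFIABLE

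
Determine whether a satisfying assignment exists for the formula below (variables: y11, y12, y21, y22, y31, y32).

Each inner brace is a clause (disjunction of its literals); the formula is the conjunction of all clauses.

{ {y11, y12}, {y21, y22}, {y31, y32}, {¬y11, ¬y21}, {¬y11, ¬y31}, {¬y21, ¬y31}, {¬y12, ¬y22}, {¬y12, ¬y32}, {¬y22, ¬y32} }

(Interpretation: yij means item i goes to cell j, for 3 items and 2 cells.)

Unsatisfiable

Case y11 = True:
(¬y21) alone gives y21 = False.
(y22) alone gives y22 = True.
(¬y31) alone gives y31 = False.
(y32) alone gives y32 = True.
That conflicts with the unit clause (¬y32).
That branch fails; take y11 = False instead.
(y12) alone gives y12 = True.
(¬y22) alone gives y22 = False.
(y21) alone gives y21 = True.
(¬y31) alone gives y31 = False.
(y32) alone gives y32 = True.
That conflicts with the unit clause (¬y32).
Both values of y11 lead to a conflict.
No assignment satisfies every clause.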